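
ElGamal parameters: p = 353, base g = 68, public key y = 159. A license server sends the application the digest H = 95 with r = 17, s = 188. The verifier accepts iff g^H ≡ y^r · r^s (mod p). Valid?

yes

Left side g^H mod p:
68^2 = 4624 ≡ 35
68^4 ≡ 35^2 = 1225 ≡ 166
68^8 ≡ 166^2 = 27556 ≡ 22
68^16 ≡ 22^2 = 484 ≡ 131
68^32 ≡ 131^2 = 17161 ≡ 217
68^64 ≡ 217^2 = 47089 ≡ 140
95 = 64 + 16 + 8 + 4 + 2 + 1, so 68^95 ≡ 140·131·22·166·35·68 ≡ 73 (mod 353)
Right side y^r · r^s mod p:
159^2 = 25281 ≡ 218
159^4 ≡ 218^2 = 47524 ≡ 222
159^8 ≡ 222^2 = 49284 ≡ 217
159^16 ≡ 217^2 = 47089 ≡ 140
17 = 16 + 1, so 159^17 ≡ 140·159 ≡ 21 (mod 353)
17^2 = 289
17^4 ≡ 289^2 = 83521 ≡ 213
17^8 ≡ 213^2 = 45369 ≡ 185
17^16 ≡ 185^2 = 34225 ≡ 337
17^32 ≡ 337^2 = 113569 ≡ 256
17^64 ≡ 256^2 = 65536 ≡ 231
17^128 ≡ 231^2 = 53361 ≡ 58
188 = 128 + 32 + 16 + 8 + 4, so 17^188 ≡ 58·256·337·185·213 ≡ 222 (mod 353)
21·222 = 4662 ≡ 73 (mod 353)
73 ≡ 73 (mod 353), so the signature is genuine.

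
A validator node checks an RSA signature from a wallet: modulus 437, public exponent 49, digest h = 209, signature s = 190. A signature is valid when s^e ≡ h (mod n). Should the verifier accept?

accept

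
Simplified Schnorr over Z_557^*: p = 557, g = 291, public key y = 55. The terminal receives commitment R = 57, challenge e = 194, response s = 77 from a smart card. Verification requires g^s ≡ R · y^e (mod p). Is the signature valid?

g^s mod p:
291^2 = 84681 ≡ 17
291^4 ≡ 17^2 = 289
291^8 ≡ 289^2 = 83521 ≡ 528
291^16 ≡ 528^2 = 278784 ≡ 284
291^32 ≡ 284^2 = 80656 ≡ 448
291^64 ≡ 448^2 = 200704 ≡ 184
77 = 64 + 8 + 4 + 1, so 291^77 ≡ 184·528·289·291 ≡ 356 (mod 557)
R · y^e mod p:
55^2 = 3025 ≡ 240
55^4 ≡ 240^2 = 57600 ≡ 229
55^8 ≡ 229^2 = 52441 ≡ 83
55^16 ≡ 83^2 = 6889 ≡ 205
55^32 ≡ 205^2 = 42025 ≡ 250
55^64 ≡ 250^2 = 62500 ≡ 116
55^128 ≡ 116^2 = 13456 ≡ 88
194 = 128 + 64 + 2, so 55^194 ≡ 88·116·240 ≡ 234 (mod 557)
57·234 = 13338 ≡ 527 (mod 557)
356 ≠ 527; the check fails.

invalid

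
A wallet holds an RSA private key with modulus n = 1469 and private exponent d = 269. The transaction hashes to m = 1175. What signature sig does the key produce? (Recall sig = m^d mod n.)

Squares mod 1469: m^1≡1175, m^2≡1234, m^4≡872, m^8≡911, m^16≡1405, m^32≡1158, m^64≡1236, m^128≡1405, m^256≡1158
269 = 256 + 8 + 4 + 1, so m^269 ≡ 1158·911·872·1175 ≡ 486 (mod 1469)

486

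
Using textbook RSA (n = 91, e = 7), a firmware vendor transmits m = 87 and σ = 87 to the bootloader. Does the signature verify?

verifies

σ^2 ≡ 87^2 = 7569 ≡ 16
σ^4 ≡ 16^2 = 256 ≡ 74
7 = 4 + 2 + 1, so σ^7 ≡ 74·16·87 ≡ 87 (mod 91)
σ^7 mod 91 = 87 matches m.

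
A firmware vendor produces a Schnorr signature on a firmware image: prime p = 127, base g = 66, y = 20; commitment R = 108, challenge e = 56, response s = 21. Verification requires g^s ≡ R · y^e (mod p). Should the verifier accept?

reject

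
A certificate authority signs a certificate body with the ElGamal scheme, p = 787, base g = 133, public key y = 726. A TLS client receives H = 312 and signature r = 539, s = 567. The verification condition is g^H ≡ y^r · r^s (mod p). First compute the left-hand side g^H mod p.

404

133^2 = 17689 ≡ 375
133^4 ≡ 375^2 = 140625 ≡ 539
133^8 ≡ 539^2 = 290521 ≡ 118
133^16 ≡ 118^2 = 13924 ≡ 545
133^32 ≡ 545^2 = 297025 ≡ 326
133^64 ≡ 326^2 = 106276 ≡ 31
133^128 ≡ 31^2 = 961 ≡ 174
133^256 ≡ 174^2 = 30276 ≡ 370
312 = 256 + 32 + 16 + 8, so 133^312 ≡ 370·326·545·118 ≡ 404 (mod 787)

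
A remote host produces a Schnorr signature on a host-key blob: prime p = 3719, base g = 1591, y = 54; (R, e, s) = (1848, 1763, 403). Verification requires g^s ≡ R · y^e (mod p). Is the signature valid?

g^s mod p:
1591^2 = 2531281 ≡ 2361
1591^4 ≡ 2361^2 = 5574321 ≡ 3259
1591^8 ≡ 3259^2 = 10621081 ≡ 3336
1591^16 ≡ 3336^2 = 11128896 ≡ 1648
1591^32 ≡ 1648^2 = 2715904 ≡ 1034
1591^64 ≡ 1034^2 = 1069156 ≡ 1803
1591^128 ≡ 1803^2 = 3250809 ≡ 403
1591^256 ≡ 403^2 = 162409 ≡ 2492
403 = 256 + 128 + 16 + 2 + 1, so 1591^403 ≡ 2492·403·1648·2361·1591 ≡ 784 (mod 3719)
R · y^e mod p:
54^2 = 2916
54^4 ≡ 2916^2 = 8503056 ≡ 1422
54^8 ≡ 1422^2 = 2022084 ≡ 2667
54^16 ≡ 2667^2 = 7112889 ≡ 2161
54^32 ≡ 2161^2 = 4669921 ≡ 2576
54^64 ≡ 2576^2 = 6635776 ≡ 1080
54^128 ≡ 1080^2 = 1166400 ≡ 2353
54^256 ≡ 2353^2 = 5536609 ≡ 2737
54^512 ≡ 2737^2 = 7491169 ≡ 1103
54^1024 ≡ 1103^2 = 1216609 ≡ 496
1763 = 1024 + 512 + 128 + 64 + 32 + 2 + 1, so 54^1763 ≡ 496·1103·2353·1080·2576·2916·54 ≡ 902 (mod 3719)
1848·902 = 1666896 ≡ 784 (mod 3719)
784 ≡ 784 (mod 3719); signature holds.

valid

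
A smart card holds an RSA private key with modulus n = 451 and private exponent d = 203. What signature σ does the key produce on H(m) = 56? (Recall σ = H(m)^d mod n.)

Squares mod 451: (H(m))^1≡56, (H(m))^2≡430, (H(m))^4≡441, (H(m))^8≡100, (H(m))^16≡78, (H(m))^32≡221, (H(m))^64≡133, (H(m))^128≡100
203 = 128 + 64 + 8 + 2 + 1, so (H(m))^203 ≡ 100·133·100·430·56 ≡ 177 (mod 451)

177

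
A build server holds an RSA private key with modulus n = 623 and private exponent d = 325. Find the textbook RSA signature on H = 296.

604

Squares mod 623: H^1≡296, H^2≡396, H^4≡443, H^8≡4, H^16≡16, H^32≡256, H^64≡121, H^128≡312, H^256≡156
325 = 256 + 64 + 4 + 1, so H^325 ≡ 156·121·443·296 ≡ 604 (mod 623)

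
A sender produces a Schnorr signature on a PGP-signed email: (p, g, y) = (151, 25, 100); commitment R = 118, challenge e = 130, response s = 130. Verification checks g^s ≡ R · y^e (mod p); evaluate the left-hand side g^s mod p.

25^2 = 625 ≡ 21
25^4 ≡ 21^2 = 441 ≡ 139
25^8 ≡ 139^2 = 19321 ≡ 144
25^16 ≡ 144^2 = 20736 ≡ 49
25^32 ≡ 49^2 = 2401 ≡ 136
25^64 ≡ 136^2 = 18496 ≡ 74
25^128 ≡ 74^2 = 5476 ≡ 40
130 = 128 + 2, so 25^130 ≡ 40·21 ≡ 85 (mod 151)

85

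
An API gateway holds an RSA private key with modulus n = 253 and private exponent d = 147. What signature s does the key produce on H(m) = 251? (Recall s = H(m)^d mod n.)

(H(m))^2 ≡ 251^2 = 63001 ≡ 4
(H(m))^4 ≡ 4^2 = 16
(H(m))^8 ≡ 16^2 = 256 ≡ 3
(H(m))^16 ≡ 3^2 = 9
(H(m))^32 ≡ 9^2 = 81
(H(m))^64 ≡ 81^2 = 6561 ≡ 236
(H(m))^128 ≡ 236^2 = 55696 ≡ 36
147 = 128 + 16 + 2 + 1, so (H(m))^147 ≡ 36·9·4·251 ≡ 191 (mod 253)

191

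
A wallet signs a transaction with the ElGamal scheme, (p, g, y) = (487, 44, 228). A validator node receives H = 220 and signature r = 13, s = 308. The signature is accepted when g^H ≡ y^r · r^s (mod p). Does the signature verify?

Left side g^H mod p:
44^2 = 1936 ≡ 475
44^4 ≡ 475^2 = 225625 ≡ 144
44^8 ≡ 144^2 = 20736 ≡ 282
44^16 ≡ 282^2 = 79524 ≡ 143
44^32 ≡ 143^2 = 20449 ≡ 482
44^64 ≡ 482^2 = 232324 ≡ 25
44^128 ≡ 25^2 = 625 ≡ 138
220 = 128 + 64 + 16 + 8 + 4, so 44^220 ≡ 138·25·143·282·144 ≡ 144 (mod 487)
Right side y^r · r^s mod p:
228^2 = 51984 ≡ 362
228^4 ≡ 362^2 = 131044 ≡ 41
228^8 ≡ 41^2 = 1681 ≡ 220
13 = 8 + 4 + 1, so 228^13 ≡ 220·41·228 ≡ 446 (mod 487)
13^2 = 169
13^4 ≡ 169^2 = 28561 ≡ 315
13^8 ≡ 315^2 = 99225 ≡ 364
13^16 ≡ 364^2 = 132496 ≡ 32
13^32 ≡ 32^2 = 1024 ≡ 50
13^64 ≡ 50^2 = 2500 ≡ 65
13^128 ≡ 65^2 = 4225 ≡ 329
13^256 ≡ 329^2 = 108241 ≡ 127
308 = 256 + 32 + 16 + 4, so 13^308 ≡ 127·50·32·315 ≡ 129 (mod 487)
446·129 = 57534 ≡ 68 (mod 487)
144 ≠ 68, so verification fails.

does not verify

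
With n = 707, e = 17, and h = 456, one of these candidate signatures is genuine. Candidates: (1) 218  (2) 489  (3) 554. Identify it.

1

Candidate 1: Squares mod 707: 218^1≡218, 218^2≡155, 218^4≡694, 218^8≡169, 218^16≡281; 17 = 16 + 1, so 218^17 ≡ 281·218 ≡ 456 (mod 707)
  → matches h = 456
Candidate 2: Squares mod 707: 489^1≡489, 489^2≡155, 489^4≡694, 489^8≡169, 489^16≡281; 17 = 16 + 1, so 489^17 ≡ 281·489 ≡ 251 (mod 707)
Candidate 3: Squares mod 707: 554^1≡554, 554^2≡78, 554^4≡428, 554^8≡71, 554^16≡92; 17 = 16 + 1, so 554^17 ≡ 92·554 ≡ 64 (mod 707)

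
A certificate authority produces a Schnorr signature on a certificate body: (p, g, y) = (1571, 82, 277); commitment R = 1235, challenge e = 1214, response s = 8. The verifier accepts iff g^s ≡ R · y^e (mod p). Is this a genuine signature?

g^s mod p:
Squares mod 1571: 82^1≡82, 82^2≡440, 82^4≡367, 82^8≡1154
82^8 ≡ 1154 (mod 1571)
R · y^e mod p:
Squares mod 1571: 277^1≡277, 277^2≡1321, 277^4≡1231, 277^8≡917, 277^16≡404, 277^32≡1403, 277^64≡1517, 277^128≡1345, 277^256≡804, 277^512≡735, 277^1024≡1372
1214 = 1024 + 128 + 32 + 16 + 8 + 4 + 2, so 277^1214 ≡ 1372·1345·1403·404·917·1231·1321 ≡ 125 (mod 1571)
1235·125 = 154375 ≡ 417 (mod 1571)
1154 ≠ 417; the check fails.

forged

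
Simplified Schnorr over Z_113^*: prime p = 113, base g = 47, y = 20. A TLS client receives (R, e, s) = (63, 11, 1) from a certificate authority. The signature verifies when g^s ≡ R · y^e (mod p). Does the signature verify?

does not verify

g^s mod p:
47^1 mod 113 = 47
R · y^e mod p:
20^2 = 400 ≡ 61
20^4 ≡ 61^2 = 3721 ≡ 105
20^8 ≡ 105^2 = 11025 ≡ 64
11 = 8 + 2 + 1, so 20^11 ≡ 64·61·20 ≡ 110 (mod 113)
63·110 = 6930 ≡ 37 (mod 113)
47 ≠ 37; the check fails.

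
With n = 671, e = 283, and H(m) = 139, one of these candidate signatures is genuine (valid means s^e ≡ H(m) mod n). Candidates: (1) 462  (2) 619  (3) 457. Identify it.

3

Candidate 1: Squares mod 671: 462^1≡462, 462^2≡66, 462^4≡330, 462^8≡198, 462^16≡286, 462^32≡605, 462^64≡330, 462^128≡198, 462^256≡286; 283 = 256 + 16 + 8 + 2 + 1, so 462^283 ≡ 286·286·198·66·462 ≡ 539 (mod 671)
Candidate 2: Squares mod 671: 619^1≡619, 619^2≡20, 619^4≡400, 619^8≡302, 619^16≡619, 619^32≡20, 619^64≡400, 619^128≡302, 619^256≡619; 283 = 256 + 16 + 8 + 2 + 1, so 619^283 ≡ 619·619·302·20·619 ≡ 302 (mod 671)
Candidate 3: Squares mod 671: 457^1≡457, 457^2≡168, 457^4≡42, 457^8≡422, 457^16≡269, 457^32≡564, 457^64≡42, 457^128≡422, 457^256≡269; 283 = 256 + 16 + 8 + 2 + 1, so 457^283 ≡ 269·269·422·168·457 ≡ 139 (mod 671)
  → matches H(m) = 139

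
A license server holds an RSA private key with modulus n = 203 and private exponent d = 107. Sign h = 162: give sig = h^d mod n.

Squares mod 203: h^1≡162, h^2≡57, h^4≡1, h^8≡1, h^16≡1, h^32≡1, h^64≡1
107 = 64 + 32 + 8 + 2 + 1, so h^107 ≡ 1·1·1·57·162 ≡ 99 (mod 203)

99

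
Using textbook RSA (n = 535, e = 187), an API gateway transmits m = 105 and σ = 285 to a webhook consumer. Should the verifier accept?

reject

σ^2 ≡ 285^2 = 81225 ≡ 440
σ^4 ≡ 440^2 = 193600 ≡ 465
σ^8 ≡ 465^2 = 216225 ≡ 85
σ^16 ≡ 85^2 = 7225 ≡ 270
σ^32 ≡ 270^2 = 72900 ≡ 140
σ^64 ≡ 140^2 = 19600 ≡ 340
σ^128 ≡ 340^2 = 115600 ≡ 40
187 = 128 + 32 + 16 + 8 + 2 + 1, so σ^187 ≡ 40·140·270·85·440·285 ≡ 430 (mod 535)
σ^187 mod 535 = 430, but m = 105.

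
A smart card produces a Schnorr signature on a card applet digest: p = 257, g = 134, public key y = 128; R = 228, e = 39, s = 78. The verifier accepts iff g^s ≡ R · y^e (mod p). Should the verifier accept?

reject

g^s mod p:
134^78 mod 257 = 197
R · y^e mod p:
128^39 mod 257 = 2
228·2 = 456 ≡ 199 (mod 257)
197 ≠ 199; the check fails.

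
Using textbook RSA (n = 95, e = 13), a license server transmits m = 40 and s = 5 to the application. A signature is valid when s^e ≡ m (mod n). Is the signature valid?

Squares mod 95: s^1≡5, s^2≡25, s^4≡55, s^8≡80
13 = 8 + 4 + 1, so s^13 ≡ 80·55·5 ≡ 55 (mod 95)
55 ≠ 40, so verification fails.

invalid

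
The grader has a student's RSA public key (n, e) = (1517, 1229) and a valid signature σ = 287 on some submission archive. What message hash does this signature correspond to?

410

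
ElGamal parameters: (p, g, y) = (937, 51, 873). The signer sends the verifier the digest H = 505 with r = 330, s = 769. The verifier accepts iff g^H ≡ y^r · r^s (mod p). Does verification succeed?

Left side g^H mod p:
Squares mod 937: 51^1≡51, 51^2≡727, 51^4≡61, 51^8≡910, 51^16≡729, 51^32≡162, 51^64≡8, 51^128≡64, 51^256≡348
505 = 256 + 128 + 64 + 32 + 16 + 8 + 1, so 51^505 ≡ 348·64·8·162·729·910·51 ≡ 813 (mod 937)
Right side y^r · r^s mod p:
Squares mod 937: 873^1≡873, 873^2≡348, 873^4≡231, 873^8≡889, 873^16≡430, 873^32≡311, 873^64≡210, 873^128≡61, 873^256≡910
330 = 256 + 64 + 8 + 2, so 873^330 ≡ 910·210·889·348 ≡ 657 (mod 937)
Squares mod 937: 330^1≡330, 330^2≡208, 330^4≡162, 330^8≡8, 330^16≡64, 330^32≡348, 330^64≡231, 330^128≡889, 330^256≡430, 330^512≡311
769 = 512 + 256 + 1, so 330^769 ≡ 311·430·330 ≡ 74 (mod 937)
657·74 = 48618 ≡ 831 (mod 937)
813 ≠ 831, so verification fails.

fails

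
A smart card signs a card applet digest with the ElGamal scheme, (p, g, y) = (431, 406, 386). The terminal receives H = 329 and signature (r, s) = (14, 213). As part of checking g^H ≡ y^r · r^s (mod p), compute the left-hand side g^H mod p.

406^2 = 164836 ≡ 194
406^4 ≡ 194^2 = 37636 ≡ 139
406^8 ≡ 139^2 = 19321 ≡ 357
406^16 ≡ 357^2 = 127449 ≡ 304
406^32 ≡ 304^2 = 92416 ≡ 182
406^64 ≡ 182^2 = 33124 ≡ 368
406^128 ≡ 368^2 = 135424 ≡ 90
406^256 ≡ 90^2 = 8100 ≡ 342
329 = 256 + 64 + 8 + 1, so 406^329 ≡ 342·368·357·406 ≡ 73 (mod 431)

73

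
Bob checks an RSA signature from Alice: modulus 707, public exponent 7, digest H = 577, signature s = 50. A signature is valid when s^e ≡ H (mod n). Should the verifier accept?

reject

Squares mod 707: s^1≡50, s^2≡379, s^4≡120
7 = 4 + 2 + 1, so s^7 ≡ 120·379·50 ≡ 288 (mod 707)
The recovered value 288 does not match the digest 577.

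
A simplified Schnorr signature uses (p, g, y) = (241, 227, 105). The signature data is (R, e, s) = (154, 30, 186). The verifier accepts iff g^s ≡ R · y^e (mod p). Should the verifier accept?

accept

g^s mod p:
227^2 = 51529 ≡ 196
227^4 ≡ 196^2 = 38416 ≡ 97
227^8 ≡ 97^2 = 9409 ≡ 10
227^16 ≡ 10^2 = 100
227^32 ≡ 100^2 = 10000 ≡ 119
227^64 ≡ 119^2 = 14161 ≡ 183
227^128 ≡ 183^2 = 33489 ≡ 231
186 = 128 + 32 + 16 + 8 + 2, so 227^186 ≡ 231·119·100·10·196 ≡ 41 (mod 241)
R · y^e mod p:
105^2 = 11025 ≡ 180
105^4 ≡ 180^2 = 32400 ≡ 106
105^8 ≡ 106^2 = 11236 ≡ 150
105^16 ≡ 150^2 = 22500 ≡ 87
30 = 16 + 8 + 4 + 2, so 105^30 ≡ 87·150·106·180 ≡ 30 (mod 241)
154·30 = 4620 ≡ 41 (mod 241)
41 ≡ 41 (mod 241); signature holds.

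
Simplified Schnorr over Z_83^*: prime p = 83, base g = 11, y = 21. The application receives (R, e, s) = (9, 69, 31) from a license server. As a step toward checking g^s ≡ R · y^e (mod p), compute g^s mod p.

64

11^2 = 121 ≡ 38
11^4 ≡ 38^2 = 1444 ≡ 33
11^8 ≡ 33^2 = 1089 ≡ 10
11^16 ≡ 10^2 = 100 ≡ 17
31 = 16 + 8 + 4 + 2 + 1, so 11^31 ≡ 17·10·33·38·11 ≡ 64 (mod 83)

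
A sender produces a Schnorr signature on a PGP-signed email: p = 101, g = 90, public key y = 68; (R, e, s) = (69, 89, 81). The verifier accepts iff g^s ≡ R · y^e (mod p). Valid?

g^s mod p:
90^2 = 8100 ≡ 20
90^4 ≡ 20^2 = 400 ≡ 97
90^8 ≡ 97^2 = 9409 ≡ 16
90^16 ≡ 16^2 = 256 ≡ 54
90^32 ≡ 54^2 = 2916 ≡ 88
90^64 ≡ 88^2 = 7744 ≡ 68
81 = 64 + 16 + 1, so 90^81 ≡ 68·54·90 ≡ 8 (mod 101)
R · y^e mod p:
68^2 = 4624 ≡ 79
68^4 ≡ 79^2 = 6241 ≡ 80
68^8 ≡ 80^2 = 6400 ≡ 37
68^16 ≡ 37^2 = 1369 ≡ 56
68^32 ≡ 56^2 = 3136 ≡ 5
68^64 ≡ 5^2 = 25
89 = 64 + 16 + 8 + 1, so 68^89 ≡ 25·56·37·68 ≡ 25 (mod 101)
69·25 = 1725 ≡ 8 (mod 101)
8 ≡ 8 (mod 101); signature holds.

yes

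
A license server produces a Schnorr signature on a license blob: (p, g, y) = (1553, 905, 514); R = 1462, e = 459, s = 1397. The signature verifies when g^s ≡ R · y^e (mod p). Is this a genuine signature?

genuine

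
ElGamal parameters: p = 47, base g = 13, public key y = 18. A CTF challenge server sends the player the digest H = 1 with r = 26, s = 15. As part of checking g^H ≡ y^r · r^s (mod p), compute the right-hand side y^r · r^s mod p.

18^2 = 324 ≡ 42
18^4 ≡ 42^2 = 1764 ≡ 25
18^8 ≡ 25^2 = 625 ≡ 14
18^16 ≡ 14^2 = 196 ≡ 8
26 = 16 + 8 + 2, so 18^26 ≡ 8·14·42 ≡ 4 (mod 47)
26^2 = 676 ≡ 18
26^4 ≡ 18^2 = 324 ≡ 42
26^8 ≡ 42^2 = 1764 ≡ 25
15 = 8 + 4 + 2 + 1, so 26^15 ≡ 25·42·18·26 ≡ 15 (mod 47)
y^r · r^s ≡ 4·15 = 60 ≡ 13 (mod 47)

13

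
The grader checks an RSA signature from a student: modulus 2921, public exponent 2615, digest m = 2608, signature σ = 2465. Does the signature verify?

verifies

σ^2 ≡ 2465^2 = 6076225 ≡ 545
σ^4 ≡ 545^2 = 297025 ≡ 2004
σ^8 ≡ 2004^2 = 4016016 ≡ 2562
σ^16 ≡ 2562^2 = 6563844 ≡ 357
σ^32 ≡ 357^2 = 127449 ≡ 1846
σ^64 ≡ 1846^2 = 3407716 ≡ 1830
σ^128 ≡ 1830^2 = 3348900 ≡ 1434
σ^256 ≡ 1434^2 = 2056356 ≡ 2893
σ^512 ≡ 2893^2 = 8369449 ≡ 784
σ^1024 ≡ 784^2 = 614656 ≡ 1246
σ^2048 ≡ 1246^2 = 1552516 ≡ 1465
2615 = 2048 + 512 + 32 + 16 + 4 + 2 + 1, so σ^2615 ≡ 1465·784·1846·357·2004·545·2465 ≡ 2608 (mod 2921)
Since 2608 equals the digest 2608, verification succeeds.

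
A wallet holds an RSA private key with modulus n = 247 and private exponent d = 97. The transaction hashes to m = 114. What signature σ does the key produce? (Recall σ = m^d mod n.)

114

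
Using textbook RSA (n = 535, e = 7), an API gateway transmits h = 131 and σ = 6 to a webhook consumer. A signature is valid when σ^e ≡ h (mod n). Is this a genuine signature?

Squares mod 535: σ^1≡6, σ^2≡36, σ^4≡226
7 = 4 + 2 + 1, so σ^7 ≡ 226·36·6 ≡ 131 (mod 535)
131 = h, so the signature checks out.

genuine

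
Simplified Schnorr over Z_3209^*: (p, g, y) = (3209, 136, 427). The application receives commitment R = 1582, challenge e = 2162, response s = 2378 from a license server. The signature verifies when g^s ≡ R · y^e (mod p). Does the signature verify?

g^s mod p:
136^2378 mod 3209 = 1227
R · y^e mod p:
427^2162 mod 3209 = 1443
1582·1443 = 2282826 ≡ 1227 (mod 3209)
1227 ≡ 1227 (mod 3209); signature holds.

verifies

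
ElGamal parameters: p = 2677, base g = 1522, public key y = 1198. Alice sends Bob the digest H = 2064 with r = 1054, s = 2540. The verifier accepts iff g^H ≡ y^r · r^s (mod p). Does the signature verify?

Left side g^H mod p:
Squares mod 2677: 1522^1≡1522, 1522^2≡879, 1522^4≡1665, 1522^8≡1530, 1522^16≡1202, 1522^32≡1901, 1522^64≡2528, 1522^128≡785, 1522^256≡515, 1522^512≡202, 1522^1024≡649, 1522^2048≡912
2064 = 2048 + 16, so 1522^2064 ≡ 912·1202 ≡ 1331 (mod 2677)
Right side y^r · r^s mod p:
Squares mod 2677: 1198^1≡1198, 1198^2≡332, 1198^4≡467, 1198^8≡1252, 1198^16≡1459, 1198^32≡466, 1198^64≡319, 1198^128≡35, 1198^256≡1225, 1198^512≡1505, 1198^1024≡283
1054 = 1024 + 16 + 8 + 4 + 2, so 1198^1054 ≡ 283·1459·1252·467·332 ≡ 2026 (mod 2677)
Squares mod 2677: 1054^1≡1054, 1054^2≡2638, 1054^4≡1521, 1054^8≡513, 1054^16≡823, 1054^32≡48, 1054^64≡2304, 1054^128≡2602, 1054^256≡271, 1054^512≡1162, 1054^1024≡1036, 1054^2048≡2496
2540 = 2048 + 256 + 128 + 64 + 32 + 8 + 4, so 1054^2540 ≡ 2496·271·2602·2304·48·513·1521 ≡ 1509 (mod 2677)
2026·1509 = 3057234 ≡ 100 (mod 2677)
1331 ≠ 100, so verification fails.

does not verify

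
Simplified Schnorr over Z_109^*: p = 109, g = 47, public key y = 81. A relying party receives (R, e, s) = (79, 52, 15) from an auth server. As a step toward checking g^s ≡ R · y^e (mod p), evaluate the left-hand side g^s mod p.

92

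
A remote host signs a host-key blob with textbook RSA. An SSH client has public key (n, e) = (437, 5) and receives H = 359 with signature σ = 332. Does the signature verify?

σ^2 ≡ 332^2 = 110224 ≡ 100
σ^4 ≡ 100^2 = 10000 ≡ 386
5 = 4 + 1, so σ^5 ≡ 386·332 ≡ 111 (mod 437)
111 ≠ 359, so verification fails.

does not verify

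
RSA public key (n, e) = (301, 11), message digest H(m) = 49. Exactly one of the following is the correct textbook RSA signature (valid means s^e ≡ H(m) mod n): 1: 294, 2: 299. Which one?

1

Candidate 1: Squares mod 301: 294^1≡294, 294^2≡49, 294^4≡294, 294^8≡49; 11 = 8 + 2 + 1, so 294^11 ≡ 49·49·294 ≡ 49 (mod 301)
  → matches H(m) = 49
Candidate 2: Squares mod 301: 299^1≡299, 299^2≡4, 299^4≡16, 299^8≡256; 11 = 8 + 2 + 1, so 299^11 ≡ 256·4·299 ≡ 59 (mod 301)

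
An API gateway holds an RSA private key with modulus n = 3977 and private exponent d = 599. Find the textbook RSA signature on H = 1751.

H^2 ≡ 1751^2 = 3066001 ≡ 3711
H^4 ≡ 3711^2 = 13771521 ≡ 3147
H^8 ≡ 3147^2 = 9903609 ≡ 879
H^16 ≡ 879^2 = 772641 ≡ 1103
H^32 ≡ 1103^2 = 1216609 ≡ 3624
H^64 ≡ 3624^2 = 13133376 ≡ 1322
H^128 ≡ 1322^2 = 1747684 ≡ 1781
H^256 ≡ 1781^2 = 3171961 ≡ 2292
H^512 ≡ 2292^2 = 5253264 ≡ 3624
599 = 512 + 64 + 16 + 4 + 2 + 1, so H^599 ≡ 3624·1322·1103·3147·3711·1751 ≡ 2313 (mod 3977)

2313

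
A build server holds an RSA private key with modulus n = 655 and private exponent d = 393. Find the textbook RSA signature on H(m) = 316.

526

(H(m))^2 ≡ 316^2 = 99856 ≡ 296
(H(m))^4 ≡ 296^2 = 87616 ≡ 501
(H(m))^8 ≡ 501^2 = 251001 ≡ 136
(H(m))^16 ≡ 136^2 = 18496 ≡ 156
(H(m))^32 ≡ 156^2 = 24336 ≡ 101
(H(m))^64 ≡ 101^2 = 10201 ≡ 376
(H(m))^128 ≡ 376^2 = 141376 ≡ 551
(H(m))^256 ≡ 551^2 = 303601 ≡ 336
393 = 256 + 128 + 8 + 1, so (H(m))^393 ≡ 336·551·136·316 ≡ 526 (mod 655)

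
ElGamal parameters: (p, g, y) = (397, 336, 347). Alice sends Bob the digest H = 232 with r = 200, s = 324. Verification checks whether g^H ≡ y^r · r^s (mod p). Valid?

Left side g^H mod p:
336^232 mod 397 = 319
Right side y^r · r^s mod p:
347^200 mod 397 = 279
200^324 mod 397 = 290
279·290 = 80910 ≡ 319 (mod 397)
319 ≡ 319 (mod 397), so the signature is genuine.

yes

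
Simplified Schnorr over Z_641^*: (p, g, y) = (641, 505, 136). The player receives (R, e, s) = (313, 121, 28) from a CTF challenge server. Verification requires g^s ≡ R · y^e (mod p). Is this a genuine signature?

genuine

g^s mod p:
505^2 = 255025 ≡ 548
505^4 ≡ 548^2 = 300304 ≡ 316
505^8 ≡ 316^2 = 99856 ≡ 501
505^16 ≡ 501^2 = 251001 ≡ 370
28 = 16 + 8 + 4, so 505^28 ≡ 370·501·316 ≡ 417 (mod 641)
R · y^e mod p:
136^2 = 18496 ≡ 548
136^4 ≡ 548^2 = 300304 ≡ 316
136^8 ≡ 316^2 = 99856 ≡ 501
136^16 ≡ 501^2 = 251001 ≡ 370
136^32 ≡ 370^2 = 136900 ≡ 367
136^64 ≡ 367^2 = 134689 ≡ 79
121 = 64 + 32 + 16 + 8 + 1, so 136^121 ≡ 79·367·370·501·136 ≡ 329 (mod 641)
313·329 = 102977 ≡ 417 (mod 641)
417 ≡ 417 (mod 641); signature holds.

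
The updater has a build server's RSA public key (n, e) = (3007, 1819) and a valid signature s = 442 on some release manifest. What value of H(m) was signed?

Squares mod 3007: s^1≡442, s^2≡2916, s^4≡2267, s^8≡326, s^16≡1031, s^32≡1490, s^64≡934, s^128≡326, s^256≡1031, s^512≡1490, s^1024≡934
1819 = 1024 + 512 + 256 + 16 + 8 + 2 + 1, so s^1819 ≡ 934·1490·1031·1031·326·2916·442 ≡ 655 (mod 3007)

655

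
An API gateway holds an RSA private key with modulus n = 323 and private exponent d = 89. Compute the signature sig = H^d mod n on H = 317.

193

H^2 ≡ 317^2 = 100489 ≡ 36
H^4 ≡ 36^2 = 1296 ≡ 4
H^8 ≡ 4^2 = 16
H^16 ≡ 16^2 = 256
H^32 ≡ 256^2 = 65536 ≡ 290
H^64 ≡ 290^2 = 84100 ≡ 120
89 = 64 + 16 + 8 + 1, so H^89 ≡ 120·256·16·317 ≡ 193 (mod 323)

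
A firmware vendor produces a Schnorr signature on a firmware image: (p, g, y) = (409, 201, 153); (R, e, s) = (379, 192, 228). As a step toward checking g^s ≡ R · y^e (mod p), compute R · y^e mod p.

153^2 = 23409 ≡ 96
153^4 ≡ 96^2 = 9216 ≡ 218
153^8 ≡ 218^2 = 47524 ≡ 80
153^16 ≡ 80^2 = 6400 ≡ 265
153^32 ≡ 265^2 = 70225 ≡ 286
153^64 ≡ 286^2 = 81796 ≡ 405
153^128 ≡ 405^2 = 164025 ≡ 16
192 = 128 + 64, so 153^192 ≡ 16·405 ≡ 345 (mod 409)
R · y^e ≡ 379·345 = 130755 ≡ 284 (mod 409)

284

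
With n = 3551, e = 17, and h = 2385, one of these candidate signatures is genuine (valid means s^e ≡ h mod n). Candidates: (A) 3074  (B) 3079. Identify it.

Candidate A: 3074^2 = 9449476 ≡ 265; 3074^4 ≡ 265^2 = 70225 ≡ 2756; 3074^8 ≡ 2756^2 = 7595536 ≡ 3498; 3074^16 ≡ 3498^2 = 12236004 ≡ 2809; 17 = 16 + 1, so 3074^17 ≡ 2809·3074 ≡ 2385 (mod 3551)
  → matches h = 2385
Candidate B: 3079^2 = 9480241 ≡ 2622; 3079^4 ≡ 2622^2 = 6874884 ≡ 148; 3079^8 ≡ 148^2 = 21904 ≡ 598; 3079^16 ≡ 598^2 = 357604 ≡ 2504; 17 = 16 + 1, so 3079^17 ≡ 2504·3079 ≡ 595 (mod 3551)

A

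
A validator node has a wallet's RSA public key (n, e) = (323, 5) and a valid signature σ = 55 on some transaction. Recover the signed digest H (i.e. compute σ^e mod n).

σ^2 ≡ 55^2 = 3025 ≡ 118
σ^4 ≡ 118^2 = 13924 ≡ 35
5 = 4 + 1, so σ^5 ≡ 35·55 ≡ 310 (mod 323)

310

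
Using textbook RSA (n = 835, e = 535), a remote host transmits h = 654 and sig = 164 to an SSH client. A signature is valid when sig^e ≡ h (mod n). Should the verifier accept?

accept

sig^2 ≡ 164^2 = 26896 ≡ 176
sig^4 ≡ 176^2 = 30976 ≡ 81
sig^8 ≡ 81^2 = 6561 ≡ 716
sig^16 ≡ 716^2 = 512656 ≡ 801
sig^32 ≡ 801^2 = 641601 ≡ 321
sig^64 ≡ 321^2 = 103041 ≡ 336
sig^128 ≡ 336^2 = 112896 ≡ 171
sig^256 ≡ 171^2 = 29241 ≡ 16
sig^512 ≡ 16^2 = 256
535 = 512 + 16 + 4 + 2 + 1, so sig^535 ≡ 256·801·81·176·164 ≡ 654 (mod 835)
654 = h, so the signature checks out.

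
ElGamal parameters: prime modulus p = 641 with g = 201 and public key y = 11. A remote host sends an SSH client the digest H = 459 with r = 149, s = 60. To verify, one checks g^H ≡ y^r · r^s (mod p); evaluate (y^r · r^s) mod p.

295

Squares mod 641: 11^1≡11, 11^2≡121, 11^4≡539, 11^8≡148, 11^16≡110, 11^32≡562, 11^64≡472, 11^128≡357
149 = 128 + 16 + 4 + 1, so 11^149 ≡ 357·110·539·11 ≡ 118 (mod 641)
Squares mod 641: 149^1≡149, 149^2≡407, 149^4≡271, 149^8≡367, 149^16≡79, 149^32≡472
60 = 32 + 16 + 8 + 4, so 149^60 ≡ 472·79·367·271 ≡ 323 (mod 641)
y^r · r^s ≡ 118·323 = 38114 ≡ 295 (mod 641)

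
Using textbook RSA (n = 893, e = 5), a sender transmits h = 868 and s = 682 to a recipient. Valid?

no

s^2 ≡ 682^2 = 465124 ≡ 764
s^4 ≡ 764^2 = 583696 ≡ 567
5 = 4 + 1, so s^5 ≡ 567·682 ≡ 25 (mod 893)
The recovered value 25 does not match the digest 868.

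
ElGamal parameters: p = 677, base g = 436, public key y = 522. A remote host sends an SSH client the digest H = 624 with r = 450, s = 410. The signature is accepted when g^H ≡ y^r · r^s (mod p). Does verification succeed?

fails

Left side g^H mod p:
Squares mod 677: 436^1≡436, 436^2≡536, 436^4≡248, 436^8≡574, 436^16≡454, 436^32≡308, 436^64≡84, 436^128≡286, 436^256≡556, 436^512≡424
624 = 512 + 64 + 32 + 16, so 436^624 ≡ 424·84·308·454 ≡ 115 (mod 677)
Right side y^r · r^s mod p:
Squares mod 677: 522^1≡522, 522^2≡330, 522^4≡580, 522^8≡608, 522^16≡22, 522^32≡484, 522^64≡14, 522^128≡196, 522^256≡504
450 = 256 + 128 + 64 + 2, so 522^450 ≡ 504·196·14·330 ≡ 132 (mod 677)
Squares mod 677: 450^1≡450, 450^2≡77, 450^4≡513, 450^8≡493, 450^16≡6, 450^32≡36, 450^64≡619, 450^128≡656, 450^256≡441
410 = 256 + 128 + 16 + 8 + 2, so 450^410 ≡ 441·656·6·493·77 ≡ 160 (mod 677)
132·160 = 21120 ≡ 133 (mod 677)
115 ≠ 133, so verification fails.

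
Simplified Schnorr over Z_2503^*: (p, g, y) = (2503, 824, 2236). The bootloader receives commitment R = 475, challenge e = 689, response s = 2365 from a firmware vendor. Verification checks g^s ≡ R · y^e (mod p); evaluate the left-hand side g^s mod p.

824^2 = 678976 ≡ 663
824^4 ≡ 663^2 = 439569 ≡ 1544
824^8 ≡ 1544^2 = 2383936 ≡ 1080
824^16 ≡ 1080^2 = 1166400 ≡ 2
824^32 ≡ 2^2 = 4
824^64 ≡ 4^2 = 16
824^128 ≡ 16^2 = 256
824^256 ≡ 256^2 = 65536 ≡ 458
824^512 ≡ 458^2 = 209764 ≡ 2015
824^1024 ≡ 2015^2 = 4060225 ≡ 359
824^2048 ≡ 359^2 = 128881 ≡ 1228
2365 = 2048 + 256 + 32 + 16 + 8 + 4 + 1, so 824^2365 ≡ 1228·458·4·2·1080·1544·824 ≡ 811 (mod 2503)

811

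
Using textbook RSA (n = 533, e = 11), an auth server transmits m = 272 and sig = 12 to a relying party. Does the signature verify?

verifies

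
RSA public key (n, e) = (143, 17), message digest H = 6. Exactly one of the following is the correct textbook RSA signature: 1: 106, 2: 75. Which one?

1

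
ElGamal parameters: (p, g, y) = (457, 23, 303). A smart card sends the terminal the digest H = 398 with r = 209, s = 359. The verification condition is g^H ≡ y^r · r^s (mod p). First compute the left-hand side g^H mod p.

23^2 = 529 ≡ 72
23^4 ≡ 72^2 = 5184 ≡ 157
23^8 ≡ 157^2 = 24649 ≡ 428
23^16 ≡ 428^2 = 183184 ≡ 384
23^32 ≡ 384^2 = 147456 ≡ 302
23^64 ≡ 302^2 = 91204 ≡ 261
23^128 ≡ 261^2 = 68121 ≡ 28
23^256 ≡ 28^2 = 784 ≡ 327
398 = 256 + 128 + 8 + 4 + 2, so 23^398 ≡ 327·28·428·157·72 ≡ 390 (mod 457)

390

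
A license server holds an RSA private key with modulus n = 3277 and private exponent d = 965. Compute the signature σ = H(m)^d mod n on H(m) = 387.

(H(m))^2 ≡ 387^2 = 149769 ≡ 2304
(H(m))^4 ≡ 2304^2 = 5308416 ≡ 2953
(H(m))^8 ≡ 2953^2 = 8720209 ≡ 112
(H(m))^16 ≡ 112^2 = 12544 ≡ 2713
(H(m))^32 ≡ 2713^2 = 7360369 ≡ 227
(H(m))^64 ≡ 227^2 = 51529 ≡ 2374
(H(m))^128 ≡ 2374^2 = 5635876 ≡ 2713
(H(m))^256 ≡ 2713^2 = 7360369 ≡ 227
(H(m))^512 ≡ 227^2 = 51529 ≡ 2374
965 = 512 + 256 + 128 + 64 + 4 + 1, so (H(m))^965 ≡ 2374·227·2713·2374·2953·387 ≡ 1737 (mod 3277)

1737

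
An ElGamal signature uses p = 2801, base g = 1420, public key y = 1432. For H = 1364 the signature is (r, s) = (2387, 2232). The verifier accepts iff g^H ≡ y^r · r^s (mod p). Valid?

Left side g^H mod p:
1420^1364 mod 2801 = 1715
Right side y^r · r^s mod p:
1432^2387 mod 2801 = 757
2387^2232 mod 2801 = 968
757·968 = 732776 ≡ 1715 (mod 2801)
1715 ≡ 1715 (mod 2801), so the signature is genuine.

yes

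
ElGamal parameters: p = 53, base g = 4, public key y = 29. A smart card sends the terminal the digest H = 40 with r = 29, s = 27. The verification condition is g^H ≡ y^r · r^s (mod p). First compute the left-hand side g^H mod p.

49

Squares mod 53: 4^1≡4, 4^2≡16, 4^4≡44, 4^8≡28, 4^16≡42, 4^32≡15
40 = 32 + 8, so 4^40 ≡ 15·28 ≡ 49 (mod 53)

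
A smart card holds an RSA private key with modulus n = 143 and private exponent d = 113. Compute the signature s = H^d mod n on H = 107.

61

Squares mod 143: H^1≡107, H^2≡9, H^4≡81, H^8≡126, H^16≡3, H^32≡9, H^64≡81
113 = 64 + 32 + 16 + 1, so H^113 ≡ 81·9·3·107 ≡ 61 (mod 143)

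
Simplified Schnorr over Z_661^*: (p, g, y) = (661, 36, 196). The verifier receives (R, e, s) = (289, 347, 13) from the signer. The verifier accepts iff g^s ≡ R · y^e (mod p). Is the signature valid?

g^s mod p:
36^2 = 1296 ≡ 635
36^4 ≡ 635^2 = 403225 ≡ 15
36^8 ≡ 15^2 = 225
13 = 8 + 4 + 1, so 36^13 ≡ 225·15·36 ≡ 537 (mod 661)
R · y^e mod p:
196^2 = 38416 ≡ 78
196^4 ≡ 78^2 = 6084 ≡ 135
196^8 ≡ 135^2 = 18225 ≡ 378
196^16 ≡ 378^2 = 142884 ≡ 108
196^32 ≡ 108^2 = 11664 ≡ 427
196^64 ≡ 427^2 = 182329 ≡ 554
196^128 ≡ 554^2 = 306916 ≡ 212
196^256 ≡ 212^2 = 44944 ≡ 657
347 = 256 + 64 + 16 + 8 + 2 + 1, so 196^347 ≡ 657·554·108·378·78·196 ≡ 16 (mod 661)
289·16 = 4624 ≡ 658 (mod 661)
537 ≠ 658; the check fails.

invalid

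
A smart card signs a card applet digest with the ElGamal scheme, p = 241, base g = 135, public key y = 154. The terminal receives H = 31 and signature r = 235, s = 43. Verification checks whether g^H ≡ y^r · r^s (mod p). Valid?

no

Left side g^H mod p:
135^2 = 18225 ≡ 150
135^4 ≡ 150^2 = 22500 ≡ 87
135^8 ≡ 87^2 = 7569 ≡ 98
135^16 ≡ 98^2 = 9604 ≡ 205
31 = 16 + 8 + 4 + 2 + 1, so 135^31 ≡ 205·98·87·150·135 ≡ 106 (mod 241)
Right side y^r · r^s mod p:
154^2 = 23716 ≡ 98
154^4 ≡ 98^2 = 9604 ≡ 205
154^8 ≡ 205^2 = 42025 ≡ 91
154^16 ≡ 91^2 = 8281 ≡ 87
154^32 ≡ 87^2 = 7569 ≡ 98
154^64 ≡ 98^2 = 9604 ≡ 205
154^128 ≡ 205^2 = 42025 ≡ 91
235 = 128 + 64 + 32 + 8 + 2 + 1, so 154^235 ≡ 91·205·98·91·98·154 ≡ 240 (mod 241)
235^2 = 55225 ≡ 36
235^4 ≡ 36^2 = 1296 ≡ 91
235^8 ≡ 91^2 = 8281 ≡ 87
235^16 ≡ 87^2 = 7569 ≡ 98
235^32 ≡ 98^2 = 9604 ≡ 205
43 = 32 + 8 + 2 + 1, so 235^43 ≡ 205·87·36·235 ≡ 25 (mod 241)
240·25 = 6000 ≡ 216 (mod 241)
106 ≠ 216, so verification fails.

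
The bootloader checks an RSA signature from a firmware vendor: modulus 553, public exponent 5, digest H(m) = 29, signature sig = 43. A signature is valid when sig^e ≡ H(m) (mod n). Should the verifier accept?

sig^2 ≡ 43^2 = 1849 ≡ 190
sig^4 ≡ 190^2 = 36100 ≡ 155
5 = 4 + 1, so sig^5 ≡ 155·43 ≡ 29 (mod 553)
29 = H(m), so the signature checks out.

accept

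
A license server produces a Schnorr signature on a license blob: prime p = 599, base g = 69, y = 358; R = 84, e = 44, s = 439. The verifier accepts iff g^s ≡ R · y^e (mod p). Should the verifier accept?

reject

g^s mod p:
69^439 mod 599 = 582
R · y^e mod p:
358^44 mod 599 = 416
84·416 = 34944 ≡ 202 (mod 599)
582 ≠ 202; the check fails.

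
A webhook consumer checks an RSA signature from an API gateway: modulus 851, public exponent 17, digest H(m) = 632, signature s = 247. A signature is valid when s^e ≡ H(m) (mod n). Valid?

yes

Squares mod 851: s^1≡247, s^2≡588, s^4≡238, s^8≡478, s^16≡416
17 = 16 + 1, so s^17 ≡ 416·247 ≡ 632 (mod 851)
s^17 mod 851 = 632 matches H(m).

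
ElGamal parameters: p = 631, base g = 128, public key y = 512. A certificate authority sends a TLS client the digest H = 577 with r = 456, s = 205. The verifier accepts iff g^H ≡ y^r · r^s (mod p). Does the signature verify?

Left side g^H mod p:
128^2 = 16384 ≡ 609
128^4 ≡ 609^2 = 370881 ≡ 484
128^8 ≡ 484^2 = 234256 ≡ 155
128^16 ≡ 155^2 = 24025 ≡ 47
128^32 ≡ 47^2 = 2209 ≡ 316
128^64 ≡ 316^2 = 99856 ≡ 158
128^128 ≡ 158^2 = 24964 ≡ 355
128^256 ≡ 355^2 = 126025 ≡ 456
128^512 ≡ 456^2 = 207936 ≡ 337
577 = 512 + 64 + 1, so 128^577 ≡ 337·158·128 ≡ 57 (mod 631)
Right side y^r · r^s mod p:
512^2 = 262144 ≡ 279
512^4 ≡ 279^2 = 77841 ≡ 228
512^8 ≡ 228^2 = 51984 ≡ 242
512^16 ≡ 242^2 = 58564 ≡ 512
512^32 ≡ 512^2 = 262144 ≡ 279
512^64 ≡ 279^2 = 77841 ≡ 228
512^128 ≡ 228^2 = 51984 ≡ 242
512^256 ≡ 242^2 = 58564 ≡ 512
456 = 256 + 128 + 64 + 8, so 512^456 ≡ 512·242·228·242 ≡ 512 (mod 631)
456^2 = 207936 ≡ 337
456^4 ≡ 337^2 = 113569 ≡ 620
456^8 ≡ 620^2 = 384400 ≡ 121
456^16 ≡ 121^2 = 14641 ≡ 128
456^32 ≡ 128^2 = 16384 ≡ 609
456^64 ≡ 609^2 = 370881 ≡ 484
456^128 ≡ 484^2 = 234256 ≡ 155
205 = 128 + 64 + 8 + 4 + 1, so 456^205 ≡ 155·484·121·620·456 ≡ 376 (mod 631)
512·376 = 192512 ≡ 57 (mod 631)
57 ≡ 57 (mod 631), so the signature is genuine.

verifies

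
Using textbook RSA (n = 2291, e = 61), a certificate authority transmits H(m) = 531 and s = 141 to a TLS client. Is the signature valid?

s^2 ≡ 141^2 = 19881 ≡ 1553
s^4 ≡ 1553^2 = 2411809 ≡ 1677
s^8 ≡ 1677^2 = 2812329 ≡ 1272
s^16 ≡ 1272^2 = 1617984 ≡ 538
s^32 ≡ 538^2 = 289444 ≡ 778
61 = 32 + 16 + 8 + 4 + 1, so s^61 ≡ 778·538·1272·1677·141 ≡ 1760 (mod 2291)
s^61 mod 2291 = 1760, but H(m) = 531.

invalid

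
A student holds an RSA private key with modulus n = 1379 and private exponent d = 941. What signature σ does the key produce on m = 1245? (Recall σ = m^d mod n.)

m^941 mod 1379 = 888

888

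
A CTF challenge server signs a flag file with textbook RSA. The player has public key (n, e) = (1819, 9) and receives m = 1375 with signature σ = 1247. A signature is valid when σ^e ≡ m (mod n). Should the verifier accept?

reject

σ^2 ≡ 1247^2 = 1555009 ≡ 1583
σ^4 ≡ 1583^2 = 2505889 ≡ 1126
σ^8 ≡ 1126^2 = 1267876 ≡ 33
9 = 8 + 1, so σ^9 ≡ 33·1247 ≡ 1133 (mod 1819)
The recovered value 1133 does not match the digest 1375.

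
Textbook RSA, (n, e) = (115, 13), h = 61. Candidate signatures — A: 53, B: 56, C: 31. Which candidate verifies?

Candidate A: Squares mod 115: 53^1≡53, 53^2≡49, 53^4≡101, 53^8≡81; 13 = 8 + 4 + 1, so 53^13 ≡ 81·101·53 ≡ 43 (mod 115)
Candidate B: Squares mod 115: 56^1≡56, 56^2≡31, 56^4≡41, 56^8≡71; 13 = 8 + 4 + 1, so 56^13 ≡ 71·41·56 ≡ 61 (mod 115)
  → matches h = 61
Candidate C: Squares mod 115: 31^1≡31, 31^2≡41, 31^4≡71, 31^8≡96; 13 = 8 + 4 + 1, so 31^13 ≡ 96·71·31 ≡ 41 (mod 115)

B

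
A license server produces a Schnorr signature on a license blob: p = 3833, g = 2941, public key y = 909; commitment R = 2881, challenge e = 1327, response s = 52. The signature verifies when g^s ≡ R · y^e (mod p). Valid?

g^s mod p:
2941^2 = 8649481 ≡ 2233
2941^4 ≡ 2233^2 = 4986289 ≡ 3389
2941^8 ≡ 3389^2 = 11485321 ≡ 1653
2941^16 ≡ 1653^2 = 2732409 ≡ 3313
2941^32 ≡ 3313^2 = 10975969 ≡ 2090
52 = 32 + 16 + 4, so 2941^52 ≡ 2090·3313·3389 ≡ 2830 (mod 3833)
R · y^e mod p:
909^2 = 826281 ≡ 2186
909^4 ≡ 2186^2 = 4778596 ≡ 2678
909^8 ≡ 2678^2 = 7171684 ≡ 141
909^16 ≡ 141^2 = 19881 ≡ 716
909^32 ≡ 716^2 = 512656 ≡ 2867
909^64 ≡ 2867^2 = 8219689 ≡ 1737
909^128 ≡ 1737^2 = 3017169 ≡ 598
909^256 ≡ 598^2 = 357604 ≡ 1135
909^512 ≡ 1135^2 = 1288225 ≡ 337
909^1024 ≡ 337^2 = 113569 ≡ 2412
1327 = 1024 + 256 + 32 + 8 + 4 + 2 + 1, so 909^1327 ≡ 2412·1135·2867·141·2678·2186·909 ≡ 126 (mod 3833)
2881·126 = 363006 ≡ 2704 (mod 3833)
2830 ≠ 2704; the check fails.

no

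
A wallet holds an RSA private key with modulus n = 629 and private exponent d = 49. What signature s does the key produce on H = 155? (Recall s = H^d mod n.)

H^2 ≡ 155^2 = 24025 ≡ 123
H^4 ≡ 123^2 = 15129 ≡ 33
H^8 ≡ 33^2 = 1089 ≡ 460
H^16 ≡ 460^2 = 211600 ≡ 256
H^32 ≡ 256^2 = 65536 ≡ 120
49 = 32 + 16 + 1, so H^49 ≡ 120·256·155 ≡ 70 (mod 629)

70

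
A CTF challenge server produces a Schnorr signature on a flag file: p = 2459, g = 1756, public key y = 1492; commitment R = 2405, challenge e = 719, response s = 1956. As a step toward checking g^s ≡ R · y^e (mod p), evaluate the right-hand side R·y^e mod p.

Squares mod 2459: 1492^1≡1492, 1492^2≡669, 1492^4≡23, 1492^8≡529, 1492^16≡1974, 1492^32≡1620, 1492^64≡647, 1492^128≡579, 1492^256≡817, 1492^512≡1100
719 = 512 + 128 + 64 + 8 + 4 + 2 + 1, so 1492^719 ≡ 1100·579·647·529·23·669·1492 ≡ 1362 (mod 2459)
R · y^e ≡ 2405·1362 = 3275610 ≡ 222 (mod 2459)

222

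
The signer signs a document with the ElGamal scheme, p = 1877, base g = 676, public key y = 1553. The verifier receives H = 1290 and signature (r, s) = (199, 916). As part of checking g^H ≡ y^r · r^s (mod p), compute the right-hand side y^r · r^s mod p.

106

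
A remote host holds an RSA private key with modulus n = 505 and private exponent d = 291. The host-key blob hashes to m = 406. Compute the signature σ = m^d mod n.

231

m^2 ≡ 406^2 = 164836 ≡ 206
m^4 ≡ 206^2 = 42436 ≡ 16
m^8 ≡ 16^2 = 256
m^16 ≡ 256^2 = 65536 ≡ 391
m^32 ≡ 391^2 = 152881 ≡ 371
m^64 ≡ 371^2 = 137641 ≡ 281
m^128 ≡ 281^2 = 78961 ≡ 181
m^256 ≡ 181^2 = 32761 ≡ 441
291 = 256 + 32 + 2 + 1, so m^291 ≡ 441·371·206·406 ≡ 231 (mod 505)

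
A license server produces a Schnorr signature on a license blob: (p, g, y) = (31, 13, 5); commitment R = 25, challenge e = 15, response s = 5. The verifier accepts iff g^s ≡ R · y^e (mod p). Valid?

g^s mod p:
13^2 = 169 ≡ 14
13^4 ≡ 14^2 = 196 ≡ 10
5 = 4 + 1, so 13^5 ≡ 10·13 ≡ 6 (mod 31)
R · y^e mod p:
5^2 = 25
5^4 ≡ 25^2 = 625 ≡ 5
5^8 ≡ 5^2 = 25
15 = 8 + 4 + 2 + 1, so 5^15 ≡ 25·5·25·5 ≡ 1 (mod 31)
25·1 = 25 ≡ 25 (mod 31)
6 ≠ 25; the check fails.

no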